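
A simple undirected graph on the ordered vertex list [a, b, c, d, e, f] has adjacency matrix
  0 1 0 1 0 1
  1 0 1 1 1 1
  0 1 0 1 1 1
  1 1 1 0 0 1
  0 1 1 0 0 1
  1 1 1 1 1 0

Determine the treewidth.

3

A width-3 tree decomposition is:
Bags: B1 = {b, c, d, f}  B2 = {b, c, e, f}  B3 = {a, b, d, f}
Tree: B1–B2, B1–B3
The largest bag has 4 vertices, giving width 3; this decomposition certifies tw(G) ≤ 3. For the lower bound, the 4 vertices {b, c, d, f} are pairwise adjacent, and any tree decomposition puts a clique entirely inside one bag — forcing width ≥ 3. Hence tw(G) = 3 exactly.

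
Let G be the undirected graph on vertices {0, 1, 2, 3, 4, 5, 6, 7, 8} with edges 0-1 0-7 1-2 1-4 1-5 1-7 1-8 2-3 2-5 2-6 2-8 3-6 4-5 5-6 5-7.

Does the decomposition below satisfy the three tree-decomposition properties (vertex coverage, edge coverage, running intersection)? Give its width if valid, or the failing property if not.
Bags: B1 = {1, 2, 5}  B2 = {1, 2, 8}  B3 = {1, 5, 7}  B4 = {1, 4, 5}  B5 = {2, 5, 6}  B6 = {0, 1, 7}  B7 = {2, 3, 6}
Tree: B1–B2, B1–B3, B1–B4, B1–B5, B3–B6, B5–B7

Yes; width 2.

Every vertex of G appears in some bag (union = {0, 1, 2, 3, 4, 5, 6, 7, 8}); every edge is covered by a bag; and for each vertex v the set of bags containing v is connected in the bag tree. The decomposition is therefore valid. The largest bag has 3 vertices, so the width is 2.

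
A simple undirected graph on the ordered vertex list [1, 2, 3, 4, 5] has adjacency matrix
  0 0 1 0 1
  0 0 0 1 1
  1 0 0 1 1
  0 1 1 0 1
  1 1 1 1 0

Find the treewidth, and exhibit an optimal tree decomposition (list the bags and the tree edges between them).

Each bag holds 3 vertices, so the decomposition has width 2, which upper-bounds the treewidth. Conversely, {2, 4, 5} is a clique of size 3, and the vertices of any clique must share a bag in every tree decomposition; so some bag has ≥ 3 vertices and tw(G) ≥ 2. The upper and lower bounds meet at 2, so that is the treewidth.

Treewidth 2.
One such decomposition:
Bags: B1 = {2, 4, 5}  B2 = {3, 4, 5}  B3 = {1, 3, 5}
Tree: B1–B2, B2–B3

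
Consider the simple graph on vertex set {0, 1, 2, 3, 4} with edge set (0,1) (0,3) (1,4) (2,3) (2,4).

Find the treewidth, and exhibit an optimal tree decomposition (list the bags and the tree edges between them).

Treewidth 2.
One optimal decomposition is:
Bags: B1 = {1, 2, 4}  B2 = {0, 1, 2}  B3 = {0, 2, 3}
Tree: B1–B2, B2–B3

Each bag holds 3 vertices, so the decomposition has width 2, which upper-bounds the treewidth. For the lower bound, G contains the cycle 2–4–1–0–3–2, so G is not a forest; only forests have treewidth ≤ 1, hence tw(G) ≥ 2. The upper and lower bounds meet at 2, so that is the treewidth.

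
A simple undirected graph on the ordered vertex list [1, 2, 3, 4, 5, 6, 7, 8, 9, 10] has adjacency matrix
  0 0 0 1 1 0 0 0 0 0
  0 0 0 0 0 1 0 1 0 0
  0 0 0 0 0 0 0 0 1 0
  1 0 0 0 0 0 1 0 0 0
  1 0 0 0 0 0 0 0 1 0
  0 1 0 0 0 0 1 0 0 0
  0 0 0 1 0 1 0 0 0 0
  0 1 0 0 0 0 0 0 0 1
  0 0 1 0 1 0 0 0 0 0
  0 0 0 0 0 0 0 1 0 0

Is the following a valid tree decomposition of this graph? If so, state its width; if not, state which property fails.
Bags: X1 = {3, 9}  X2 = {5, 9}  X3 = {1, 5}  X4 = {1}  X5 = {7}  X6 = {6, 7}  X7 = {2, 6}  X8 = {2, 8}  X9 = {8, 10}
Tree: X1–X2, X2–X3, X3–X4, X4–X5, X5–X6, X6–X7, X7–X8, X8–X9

No — vertex 4 appears in no bag.

A tree decomposition must satisfy three properties: every vertex lies in some bag; for every edge, both endpoints lie together in some bag; and for every vertex, the bags containing it form a connected subtree. Here vertex 4 appears in no bag, so the decomposition is invalid.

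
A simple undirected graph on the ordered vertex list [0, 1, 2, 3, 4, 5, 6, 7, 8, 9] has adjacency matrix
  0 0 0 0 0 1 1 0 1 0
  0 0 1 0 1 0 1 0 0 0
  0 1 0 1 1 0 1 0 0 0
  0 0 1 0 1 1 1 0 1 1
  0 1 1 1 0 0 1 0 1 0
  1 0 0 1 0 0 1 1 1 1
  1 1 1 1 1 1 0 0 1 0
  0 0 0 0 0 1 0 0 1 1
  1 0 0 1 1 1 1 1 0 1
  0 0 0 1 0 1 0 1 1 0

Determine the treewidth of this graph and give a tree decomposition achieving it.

The largest bag has 4 vertices, giving width 3; this decomposition certifies tw(G) ≤ 3. For the lower bound, the 4 vertices {3, 5, 8, 9} are pairwise adjacent, and any tree decomposition puts a clique entirely inside one bag — forcing width ≥ 3. Therefore the treewidth is 3.

Treewidth 3.
One optimal decomposition is:
Bags: B1 = {2, 3, 4, 6}  B2 = {3, 4, 6, 8}  B3 = {3, 5, 6, 8}  B4 = {3, 5, 8, 9}  B5 = {5, 7, 8, 9}  B6 = {0, 5, 6, 8}  B7 = {1, 2, 4, 6}
Tree: B1–B2, B2–B3, B3–B4, B4–B5, B3–B6, B1–B7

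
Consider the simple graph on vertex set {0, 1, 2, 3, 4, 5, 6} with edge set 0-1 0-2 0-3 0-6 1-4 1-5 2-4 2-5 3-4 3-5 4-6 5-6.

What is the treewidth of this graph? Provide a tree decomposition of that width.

Treewidth 3.
Bags: B1 = {0, 2, 4, 5}  B2 = {0, 3, 4, 5}  B3 = {0, 1, 4, 5}  B4 = {0, 4, 5, 6}
Tree: B1–B2, B2–B3, B3–B4

The largest bag has 4 vertices, giving width 3; this decomposition certifies tw(G) ≤ 3. For the lower bound: the 4 vertex sets {2,5}, {3,4}, {0}, {1} are disjoint, each induces a connected subgraph, and every pair is joined by at least one edge of G. Contracting each set to a single vertex therefore yields K_{4} as a minor, and since treewidth is minor-monotone, tw(G) ≥ tw(K_{4}) = 3. The upper and lower bounds meet at 3, so that is the treewidth.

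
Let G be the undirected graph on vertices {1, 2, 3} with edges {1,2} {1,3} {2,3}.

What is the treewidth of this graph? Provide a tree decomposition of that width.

Treewidth 2.
One such decomposition:
Bags: B1 = {1, 2, 3}
Tree: (single bag)

With just one bag of size 3, the width is 3 − 1 = 2, so tw(G) ≤ 2. On the other hand G contains the 3-clique {1, 2, 3}. A clique must lie in a single bag of any decomposition, so no decomposition can have width below 2. The upper and lower bounds meet at 2, so that is the treewidth.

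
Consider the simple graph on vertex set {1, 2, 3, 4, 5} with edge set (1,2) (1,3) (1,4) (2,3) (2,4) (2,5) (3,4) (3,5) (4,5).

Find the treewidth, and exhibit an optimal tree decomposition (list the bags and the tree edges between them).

Every bag has size at most 4, so the width is 4 − 1 = 3 and tw(G) ≤ 3. Conversely, {1, 2, 3, 4} is a clique of size 4, and the vertices of any clique must share a bag in every tree decomposition; so some bag has ≥ 4 vertices and tw(G) ≥ 3. Hence tw(G) = 3 exactly.

Treewidth 3.
One such decomposition:
Bags: B1 = {2, 3, 4, 5}  B2 = {1, 2, 3, 4}
Tree: B1–B2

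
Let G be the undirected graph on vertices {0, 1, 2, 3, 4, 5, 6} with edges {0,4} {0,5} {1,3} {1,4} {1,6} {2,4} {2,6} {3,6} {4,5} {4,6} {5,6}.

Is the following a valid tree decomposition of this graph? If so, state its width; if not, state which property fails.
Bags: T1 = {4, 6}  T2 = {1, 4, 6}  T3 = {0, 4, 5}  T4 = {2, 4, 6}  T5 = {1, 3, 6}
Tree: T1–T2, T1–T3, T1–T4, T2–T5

A tree decomposition must satisfy three properties: every vertex lies in some bag; for every edge, both endpoints lie together in some bag; and for every vertex, the bags containing it form a connected subtree. Here edge (5,6) lies in no bag, so the decomposition is invalid.

No — edge (5,6) lies in no bag.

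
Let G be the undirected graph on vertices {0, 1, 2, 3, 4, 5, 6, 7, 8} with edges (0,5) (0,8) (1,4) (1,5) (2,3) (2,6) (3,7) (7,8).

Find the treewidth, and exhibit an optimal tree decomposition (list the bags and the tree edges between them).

Every bag has size at most 2, so the width is 2 − 1 = 1 and tw(G) ≤ 1. Since G has at least one edge (e.g. 4–1), it is not an edgeless graph, so tw(G) ≥ 1. Combining the bounds, tw(G) = 1.

Treewidth 1.
Bags: B1 = {1, 4}  B2 = {1, 5}  B3 = {0, 5}  B4 = {0, 8}  B5 = {7, 8}  B6 = {3, 7}  B7 = {2, 3}  B8 = {2, 6}
Tree: B1–B2, B2–B3, B3–B4, B4–B5, B5–B6, B6–B7, B7–B8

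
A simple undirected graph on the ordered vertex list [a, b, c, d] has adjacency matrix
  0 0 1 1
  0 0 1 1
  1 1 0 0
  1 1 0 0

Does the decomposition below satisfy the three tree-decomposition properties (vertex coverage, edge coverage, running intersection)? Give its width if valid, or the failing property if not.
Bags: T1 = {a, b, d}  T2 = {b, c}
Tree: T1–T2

No — edge (a,c) lies in no bag.

A tree decomposition must satisfy three properties: every vertex lies in some bag; for every edge, both endpoints lie together in some bag; and for every vertex, the bags containing it form a connected subtree. Here edge (a,c) lies in no bag, so the decomposition is invalid.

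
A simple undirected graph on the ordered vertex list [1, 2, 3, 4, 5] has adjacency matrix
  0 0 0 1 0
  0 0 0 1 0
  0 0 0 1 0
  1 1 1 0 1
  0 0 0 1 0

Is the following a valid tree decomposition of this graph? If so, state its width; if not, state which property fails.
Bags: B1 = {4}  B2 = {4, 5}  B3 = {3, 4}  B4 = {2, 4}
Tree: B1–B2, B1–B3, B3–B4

No — vertex 1 appears in no bag.

A tree decomposition must satisfy three properties: every vertex lies in some bag; for every edge, both endpoints lie together in some bag; and for every vertex, the bags containing it form a connected subtree. Here vertex 1 appears in no bag, so the decomposition is invalid.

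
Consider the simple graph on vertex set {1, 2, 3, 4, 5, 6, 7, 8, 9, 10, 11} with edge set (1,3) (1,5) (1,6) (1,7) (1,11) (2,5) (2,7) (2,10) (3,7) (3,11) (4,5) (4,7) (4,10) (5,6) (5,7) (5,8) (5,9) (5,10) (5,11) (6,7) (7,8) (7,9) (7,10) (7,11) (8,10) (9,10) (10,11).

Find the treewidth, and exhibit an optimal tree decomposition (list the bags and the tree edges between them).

Treewidth 3.
One such decomposition:
Bags: B1 = {5, 7, 10, 11}  B2 = {1, 5, 7, 11}  B3 = {1, 5, 6, 7}  B4 = {2, 5, 7, 10}  B5 = {1, 3, 7, 11}  B6 = {4, 5, 7, 10}  B7 = {5, 7, 9, 10}  B8 = {5, 7, 8, 10}
Tree: B1–B2, B2–B3, B1–B4, B2–B5, B4–B6, B4–B7, B6–B8

Each bag holds 4 vertices, so the decomposition has width 3, which upper-bounds the treewidth. On the other hand G contains the 4-clique {1, 3, 7, 11}. A clique must lie in a single bag of any decomposition, so no decomposition can have width below 3. Hence tw(G) = 3 exactly.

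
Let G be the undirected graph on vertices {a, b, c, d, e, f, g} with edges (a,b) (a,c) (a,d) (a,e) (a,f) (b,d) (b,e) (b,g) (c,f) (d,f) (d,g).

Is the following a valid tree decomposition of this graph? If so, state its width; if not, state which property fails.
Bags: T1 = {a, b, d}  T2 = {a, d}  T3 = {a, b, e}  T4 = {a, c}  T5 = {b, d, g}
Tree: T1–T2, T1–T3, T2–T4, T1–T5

No — vertex f appears in no bag.

A tree decomposition must satisfy three properties: every vertex lies in some bag; for every edge, both endpoints lie together in some bag; and for every vertex, the bags containing it form a connected subtree. Here vertex f appears in no bag, so the decomposition is invalid.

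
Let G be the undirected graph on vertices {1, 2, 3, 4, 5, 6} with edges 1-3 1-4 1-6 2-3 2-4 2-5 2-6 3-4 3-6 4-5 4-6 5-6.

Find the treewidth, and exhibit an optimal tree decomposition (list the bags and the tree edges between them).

Treewidth 3.
One such decomposition:
Bags: B1 = {2, 3, 4, 6}  B2 = {1, 3, 4, 6}  B3 = {2, 4, 5, 6}
Tree: B1–B2, B1–B3

Each bag holds 4 vertices, so the decomposition has width 3, which upper-bounds the treewidth. Conversely, {1, 3, 4, 6} is a clique of size 4, and the vertices of any clique must share a bag in every tree decomposition; so some bag has ≥ 4 vertices and tw(G) ≥ 3. The upper and lower bounds meet at 3, so that is the treewidth.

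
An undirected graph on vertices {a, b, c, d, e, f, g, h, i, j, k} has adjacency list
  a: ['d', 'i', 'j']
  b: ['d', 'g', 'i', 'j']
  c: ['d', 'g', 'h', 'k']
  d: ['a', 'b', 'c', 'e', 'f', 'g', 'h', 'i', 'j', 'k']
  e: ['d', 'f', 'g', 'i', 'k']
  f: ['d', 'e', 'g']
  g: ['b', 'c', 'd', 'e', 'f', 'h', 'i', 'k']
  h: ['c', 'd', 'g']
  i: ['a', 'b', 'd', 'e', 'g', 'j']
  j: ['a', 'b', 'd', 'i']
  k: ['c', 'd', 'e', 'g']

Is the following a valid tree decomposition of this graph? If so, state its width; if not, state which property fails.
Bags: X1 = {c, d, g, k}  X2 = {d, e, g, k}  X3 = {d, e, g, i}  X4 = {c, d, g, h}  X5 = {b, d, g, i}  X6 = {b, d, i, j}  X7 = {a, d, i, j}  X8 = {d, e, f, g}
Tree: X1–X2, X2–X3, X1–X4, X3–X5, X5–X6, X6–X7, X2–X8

Every vertex of G appears in some bag (union = {a, b, c, d, e, f, g, h, i, j, k}); every edge is covered by a bag; and for each vertex v the set of bags containing v is connected in the bag tree. The decomposition is therefore valid. The largest bag has 4 vertices, so the width is 3.

Yes; width 3.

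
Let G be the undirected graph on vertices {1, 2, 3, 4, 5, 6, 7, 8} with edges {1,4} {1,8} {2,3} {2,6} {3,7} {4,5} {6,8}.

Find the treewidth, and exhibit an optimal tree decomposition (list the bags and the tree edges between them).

Treewidth 1.
One optimal decomposition is:
Bags: B1 = {4, 5}  B2 = {1, 4}  B3 = {1, 8}  B4 = {6, 8}  B5 = {2, 6}  B6 = {2, 3}  B7 = {3, 7}
Tree: B1–B2, B2–B3, B3–B4, B4–B5, B5–B6, B6–B7

The largest bag has 2 vertices, giving width 1; this decomposition certifies tw(G) ≤ 1. Since G has at least one edge (e.g. 5–4), it is not an edgeless graph, so tw(G) ≥ 1. Hence tw(G) = 1 exactly.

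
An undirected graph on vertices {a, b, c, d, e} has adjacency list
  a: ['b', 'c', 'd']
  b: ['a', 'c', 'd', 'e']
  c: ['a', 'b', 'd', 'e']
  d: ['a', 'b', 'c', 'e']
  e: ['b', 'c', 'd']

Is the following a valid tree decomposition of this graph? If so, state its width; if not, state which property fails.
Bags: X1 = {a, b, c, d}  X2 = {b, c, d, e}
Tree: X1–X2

Yes; width 3.

Vertex coverage: the bags together contain {a, b, c, d, e}, the full vertex set. Edge coverage: each edge of G has both endpoints in at least one bag. Running intersection: for every vertex, the bags containing it form a connected subtree. All three properties hold, so this is a valid tree decomposition of width max|bag| − 1 = 3, and hence tw(G) ≤ 3.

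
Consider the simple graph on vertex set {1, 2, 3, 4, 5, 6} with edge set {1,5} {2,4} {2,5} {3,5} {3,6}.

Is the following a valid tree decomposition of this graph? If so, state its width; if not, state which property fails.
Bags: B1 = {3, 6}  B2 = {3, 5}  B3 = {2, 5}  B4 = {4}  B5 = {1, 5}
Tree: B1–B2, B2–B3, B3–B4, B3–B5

No — edge (2,4) lies in no bag.

A tree decomposition must satisfy three properties: every vertex lies in some bag; for every edge, both endpoints lie together in some bag; and for every vertex, the bags containing it form a connected subtree. Here edge (2,4) lies in no bag, so the decomposition is invalid.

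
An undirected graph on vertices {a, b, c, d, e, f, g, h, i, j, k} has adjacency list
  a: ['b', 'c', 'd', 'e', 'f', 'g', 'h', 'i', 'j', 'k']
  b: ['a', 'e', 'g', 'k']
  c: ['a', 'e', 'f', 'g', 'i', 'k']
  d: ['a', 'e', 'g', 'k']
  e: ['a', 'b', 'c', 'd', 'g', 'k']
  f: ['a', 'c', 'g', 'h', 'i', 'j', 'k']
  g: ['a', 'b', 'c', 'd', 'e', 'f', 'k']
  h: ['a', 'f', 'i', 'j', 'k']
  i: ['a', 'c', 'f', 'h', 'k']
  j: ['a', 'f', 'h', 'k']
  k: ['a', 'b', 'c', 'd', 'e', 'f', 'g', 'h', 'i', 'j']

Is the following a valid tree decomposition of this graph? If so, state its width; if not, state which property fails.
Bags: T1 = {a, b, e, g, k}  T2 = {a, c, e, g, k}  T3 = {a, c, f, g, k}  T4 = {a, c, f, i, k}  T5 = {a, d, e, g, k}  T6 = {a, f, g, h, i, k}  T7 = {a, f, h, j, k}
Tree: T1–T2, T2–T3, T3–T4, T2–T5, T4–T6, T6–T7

No — bags containing vertex g are not connected in the tree.

A tree decomposition must satisfy three properties: every vertex lies in some bag; for every edge, both endpoints lie together in some bag; and for every vertex, the bags containing it form a connected subtree. Here bags containing vertex g are not connected in the tree, so the decomposition is invalid.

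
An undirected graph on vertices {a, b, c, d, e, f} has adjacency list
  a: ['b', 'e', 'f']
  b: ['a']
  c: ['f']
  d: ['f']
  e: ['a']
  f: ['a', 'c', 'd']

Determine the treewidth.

A width-1 tree decomposition is:
Bags: B1 = {a, b}  B2 = {a, f}  B3 = {c, f}  B4 = {d, f}  B5 = {a, e}
Tree: B1–B2, B2–B3, B2–B4, B1–B5
Each bag holds 2 vertices, so the decomposition has width 1, which upper-bounds the treewidth. G has an edge, so its treewidth is at least 1. Hence tw(G) = 1 exactly.

1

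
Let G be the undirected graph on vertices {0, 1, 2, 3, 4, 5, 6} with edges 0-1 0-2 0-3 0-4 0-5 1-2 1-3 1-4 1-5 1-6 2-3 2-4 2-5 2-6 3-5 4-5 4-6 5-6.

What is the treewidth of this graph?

A width-4 tree decomposition is:
Bags: B1 = {0, 1, 2, 4, 5}  B2 = {0, 1, 2, 3, 5}  B3 = {1, 2, 4, 5, 6}
Tree: B1–B2, B1–B3
The largest bag has 5 vertices, giving width 4; this decomposition certifies tw(G) ≤ 4. Conversely, {0, 1, 2, 3, 5} is a clique of size 5, and the vertices of any clique must share a bag in every tree decomposition; so some bag has ≥ 5 vertices and tw(G) ≥ 4. Combining the bounds, tw(G) = 4.

4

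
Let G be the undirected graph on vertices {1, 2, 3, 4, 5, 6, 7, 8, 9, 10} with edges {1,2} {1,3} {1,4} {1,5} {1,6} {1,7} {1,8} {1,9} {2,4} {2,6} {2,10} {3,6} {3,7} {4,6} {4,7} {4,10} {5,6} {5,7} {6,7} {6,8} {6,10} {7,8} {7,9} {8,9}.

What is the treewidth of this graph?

A width-3 tree decomposition is:
Bags: B1 = {2, 4, 6, 10}  B2 = {1, 2, 4, 6}  B3 = {1, 4, 6, 7}  B4 = {1, 6, 7, 8}  B5 = {1, 3, 6, 7}  B6 = {1, 7, 8, 9}  B7 = {1, 5, 6, 7}
Tree: B1–B2, B2–B3, B3–B4, B3–B5, B4–B6, B4–B7
Every bag has size at most 4, so the width is 4 − 1 = 3 and tw(G) ≤ 3. On the other hand G contains the 4-clique {1, 7, 8, 9}. A clique must lie in a single bag of any decomposition, so no decomposition can have width below 3. Therefore the treewidth is 3.

3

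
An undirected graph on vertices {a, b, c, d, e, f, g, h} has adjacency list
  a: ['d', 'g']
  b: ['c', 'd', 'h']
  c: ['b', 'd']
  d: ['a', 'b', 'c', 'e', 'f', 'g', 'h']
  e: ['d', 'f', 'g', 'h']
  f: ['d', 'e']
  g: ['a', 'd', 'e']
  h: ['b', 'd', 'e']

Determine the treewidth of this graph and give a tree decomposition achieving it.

Every bag has size at most 3, so the width is 3 − 1 = 2 and tw(G) ≤ 2. Conversely, {d, e, g} is a clique of size 3, and the vertices of any clique must share a bag in every tree decomposition; so some bag has ≥ 3 vertices and tw(G) ≥ 2. Combining the bounds, tw(G) = 2.

Treewidth 2.
One optimal decomposition is:
Bags: B1 = {d, e, h}  B2 = {b, d, h}  B3 = {b, c, d}  B4 = {d, e, f}  B5 = {d, e, g}  B6 = {a, d, g}
Tree: B1–B2, B2–B3, B1–B4, B1–B5, B5–B6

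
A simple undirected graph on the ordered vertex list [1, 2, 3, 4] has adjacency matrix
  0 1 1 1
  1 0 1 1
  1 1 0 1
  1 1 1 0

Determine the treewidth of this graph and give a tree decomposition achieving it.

A single bag containing all 4 vertices is trivially a valid decomposition of width 3. Conversely, {1, 2, 3, 4} is a clique of size 4, and the vertices of any clique must share a bag in every tree decomposition; so some bag has ≥ 4 vertices and tw(G) ≥ 3. Combining the bounds, tw(G) = 3.

Treewidth 3.
One such decomposition:
Bags: B1 = {1, 2, 3, 4}
Tree: (single bag)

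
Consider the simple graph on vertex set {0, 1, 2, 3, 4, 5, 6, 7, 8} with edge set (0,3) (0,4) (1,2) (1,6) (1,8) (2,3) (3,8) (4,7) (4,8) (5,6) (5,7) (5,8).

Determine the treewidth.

A width-3 tree decomposition is:
Bags: B1 = {1, 5, 6, 7}  B2 = {1, 5, 7, 8}  B3 = {1, 4, 7, 8}  B4 = {1, 2, 4, 8}  B5 = {2, 3, 4, 8}  B6 = {0, 2, 3, 4}
Tree: B1–B2, B2–B3, B3–B4, B4–B5, B5–B6
Each bag holds 4 vertices, so the decomposition has width 3, which upper-bounds the treewidth. For the lower bound: the 4 vertex sets {5,6,7}, {1}, {8}, {0,2,3,4} are disjoint, each induces a connected subgraph, and every pair is joined by at least one edge of G. Contracting each set to a single vertex therefore yields K_{4} as a minor, and since treewidth is minor-monotone, tw(G) ≥ tw(K_{4}) = 3. The upper and lower bounds meet at 3, so that is the treewidth.

3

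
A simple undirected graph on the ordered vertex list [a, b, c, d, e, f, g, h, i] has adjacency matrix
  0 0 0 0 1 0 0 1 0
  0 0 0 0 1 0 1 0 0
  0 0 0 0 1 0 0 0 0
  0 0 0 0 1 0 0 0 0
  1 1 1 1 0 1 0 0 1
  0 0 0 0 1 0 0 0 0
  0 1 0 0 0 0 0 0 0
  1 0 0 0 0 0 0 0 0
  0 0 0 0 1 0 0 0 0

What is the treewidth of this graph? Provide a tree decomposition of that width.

Treewidth 1.
Bags: B1 = {a, h}  B2 = {a, e}  B3 = {e, i}  B4 = {b, e}  B5 = {e, f}  B6 = {c, e}  B7 = {b, g}  B8 = {d, e}
Tree: B1–B2, B2–B3, B3–B4, B3–B5, B4–B6, B4–B7, B4–B8

Every bag has size at most 2, so the width is 2 − 1 = 1 and tw(G) ≤ 1. G has an edge, so its treewidth is at least 1. The upper and lower bounds meet at 1, so that is the treewidth.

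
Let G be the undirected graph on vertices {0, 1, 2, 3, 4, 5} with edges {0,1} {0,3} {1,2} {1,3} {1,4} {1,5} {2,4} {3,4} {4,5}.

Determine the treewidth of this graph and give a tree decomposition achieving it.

Treewidth 2.
Bags: B1 = {0, 1, 3}  B2 = {1, 3, 4}  B3 = {1, 4, 5}  B4 = {1, 2, 4}
Tree: B1–B2, B2–B3, B3–B4

Every bag has size at most 3, so the width is 3 − 1 = 2 and tw(G) ≤ 2. On the other hand G contains the 3-clique {0, 1, 3}. A clique must lie in a single bag of any decomposition, so no decomposition can have width below 2. Therefore the treewidth is 2.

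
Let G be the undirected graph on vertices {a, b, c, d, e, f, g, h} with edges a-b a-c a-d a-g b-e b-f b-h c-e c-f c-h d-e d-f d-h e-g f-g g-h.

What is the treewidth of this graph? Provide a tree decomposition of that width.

The largest bag has 5 vertices, giving width 4; this decomposition certifies tw(G) ≤ 4. For the lower bound: the 5 vertex sets {a,g}, {d,h}, {c,f}, {e}, {b} are disjoint, each induces a connected subgraph, and every pair is joined by at least one edge of G. Contracting each set to a single vertex therefore yields K_{5} as a minor, and since treewidth is minor-monotone, tw(G) ≥ tw(K_{5}) = 4. The upper and lower bounds meet at 4, so that is the treewidth.

Treewidth 4.
Bags: B1 = {a, e, f, g, h}  B2 = {a, d, e, f, h}  B3 = {a, c, e, f, h}  B4 = {a, b, e, f, h}
Tree: B1–B2, B2–B3, B3–B4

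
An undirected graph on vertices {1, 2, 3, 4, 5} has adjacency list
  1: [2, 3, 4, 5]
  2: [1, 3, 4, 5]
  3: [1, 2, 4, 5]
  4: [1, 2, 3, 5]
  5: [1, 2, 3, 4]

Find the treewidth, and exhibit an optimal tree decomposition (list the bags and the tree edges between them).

A single bag containing all 5 vertices is trivially a valid decomposition of width 4. Conversely, {1, 2, 3, 4, 5} is a clique of size 5, and the vertices of any clique must share a bag in every tree decomposition; so some bag has ≥ 5 vertices and tw(G) ≥ 4. The upper and lower bounds meet at 4, so that is the treewidth.

Treewidth 4.
Bags: B1 = {1, 2, 3, 4, 5}
Tree: (single bag)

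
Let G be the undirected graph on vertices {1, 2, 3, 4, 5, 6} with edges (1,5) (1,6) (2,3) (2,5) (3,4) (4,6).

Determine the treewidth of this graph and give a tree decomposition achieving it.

Every bag has size at most 3, so the width is 3 − 1 = 2 and tw(G) ≤ 2. The edges 1–5–2–3–4–6–1 form a cycle, so G is not a tree and its treewidth is at least 2. The upper and lower bounds meet at 2, so that is the treewidth.

Treewidth 2.
One such decomposition:
Bags: B1 = {1, 2, 5}  B2 = {1, 2, 3}  B3 = {1, 3, 4}  B4 = {1, 4, 6}
Tree: B1–B2, B2–B3, B3–B4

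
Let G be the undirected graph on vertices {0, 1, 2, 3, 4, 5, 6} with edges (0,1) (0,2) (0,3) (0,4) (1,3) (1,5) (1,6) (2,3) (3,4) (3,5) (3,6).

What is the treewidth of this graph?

2

A width-2 tree decomposition is:
Bags: B1 = {0, 1, 3}  B2 = {1, 3, 6}  B3 = {1, 3, 5}  B4 = {0, 3, 4}  B5 = {0, 2, 3}
Tree: B1–B2, B2–B3, B1–B4, B4–B5
The largest bag has 3 vertices, giving width 2; this decomposition certifies tw(G) ≤ 2. For the lower bound, the 3 vertices {0, 1, 3} are pairwise adjacent, and any tree decomposition puts a clique entirely inside one bag — forcing width ≥ 2. Therefore the treewidth is 2.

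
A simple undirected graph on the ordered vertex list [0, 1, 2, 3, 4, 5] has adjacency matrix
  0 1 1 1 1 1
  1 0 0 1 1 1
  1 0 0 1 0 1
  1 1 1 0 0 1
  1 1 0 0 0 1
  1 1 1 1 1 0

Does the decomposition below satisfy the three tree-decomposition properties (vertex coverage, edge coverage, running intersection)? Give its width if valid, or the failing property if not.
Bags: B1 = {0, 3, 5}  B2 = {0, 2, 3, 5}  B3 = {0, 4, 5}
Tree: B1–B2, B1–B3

No — vertex 1 appears in no bag.

A tree decomposition must satisfy three properties: every vertex lies in some bag; for every edge, both endpoints lie together in some bag; and for every vertex, the bags containing it form a connected subtree. Here vertex 1 appears in no bag, so the decomposition is invalid.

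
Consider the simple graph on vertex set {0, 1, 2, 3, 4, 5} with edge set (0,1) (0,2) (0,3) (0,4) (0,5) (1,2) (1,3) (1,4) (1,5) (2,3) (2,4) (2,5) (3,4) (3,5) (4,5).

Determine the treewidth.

A width-5 tree decomposition is:
Bags: B1 = {0, 1, 2, 3, 4, 5}
Tree: (single bag)
With just one bag of size 6, the width is 6 − 1 = 5, so tw(G) ≤ 5. Conversely, {0, 1, 2, 3, 4, 5} is a clique of size 6, and the vertices of any clique must share a bag in every tree decomposition; so some bag has ≥ 6 vertices and tw(G) ≥ 5. Combining the bounds, tw(G) = 5.

5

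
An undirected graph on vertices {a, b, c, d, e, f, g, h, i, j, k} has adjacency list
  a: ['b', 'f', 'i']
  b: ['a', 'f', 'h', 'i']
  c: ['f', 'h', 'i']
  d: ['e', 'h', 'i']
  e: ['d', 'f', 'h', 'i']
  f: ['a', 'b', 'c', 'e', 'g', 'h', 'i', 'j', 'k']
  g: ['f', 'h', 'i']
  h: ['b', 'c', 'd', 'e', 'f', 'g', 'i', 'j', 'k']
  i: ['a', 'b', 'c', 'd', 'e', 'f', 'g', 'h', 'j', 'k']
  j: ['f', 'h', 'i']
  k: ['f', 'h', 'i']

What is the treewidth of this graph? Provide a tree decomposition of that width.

Treewidth 3.
One such decomposition:
Bags: B1 = {f, h, i, k}  B2 = {b, f, h, i}  B3 = {e, f, h, i}  B4 = {a, b, f, i}  B5 = {d, e, h, i}  B6 = {f, h, i, j}  B7 = {c, f, h, i}  B8 = {f, g, h, i}
Tree: B1–B2, B2–B3, B2–B4, B3–B5, B1–B6, B3–B7, B2–B8

Every bag has size at most 4, so the width is 4 − 1 = 3 and tw(G) ≤ 3. On the other hand G contains the 4-clique {d, e, h, i}. A clique must lie in a single bag of any decomposition, so no decomposition can have width below 3. The upper and lower bounds meet at 3, so that is the treewidth.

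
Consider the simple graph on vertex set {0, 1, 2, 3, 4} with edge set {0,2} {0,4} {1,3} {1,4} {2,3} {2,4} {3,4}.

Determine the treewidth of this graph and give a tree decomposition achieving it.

The largest bag has 3 vertices, giving width 2; this decomposition certifies tw(G) ≤ 2. On the other hand G contains the 3-clique {1, 3, 4}. A clique must lie in a single bag of any decomposition, so no decomposition can have width below 2. Therefore the treewidth is 2.

Treewidth 2.
One such decomposition:
Bags: B1 = {2, 3, 4}  B2 = {1, 3, 4}  B3 = {0, 2, 4}
Tree: B1–B2, B1–B3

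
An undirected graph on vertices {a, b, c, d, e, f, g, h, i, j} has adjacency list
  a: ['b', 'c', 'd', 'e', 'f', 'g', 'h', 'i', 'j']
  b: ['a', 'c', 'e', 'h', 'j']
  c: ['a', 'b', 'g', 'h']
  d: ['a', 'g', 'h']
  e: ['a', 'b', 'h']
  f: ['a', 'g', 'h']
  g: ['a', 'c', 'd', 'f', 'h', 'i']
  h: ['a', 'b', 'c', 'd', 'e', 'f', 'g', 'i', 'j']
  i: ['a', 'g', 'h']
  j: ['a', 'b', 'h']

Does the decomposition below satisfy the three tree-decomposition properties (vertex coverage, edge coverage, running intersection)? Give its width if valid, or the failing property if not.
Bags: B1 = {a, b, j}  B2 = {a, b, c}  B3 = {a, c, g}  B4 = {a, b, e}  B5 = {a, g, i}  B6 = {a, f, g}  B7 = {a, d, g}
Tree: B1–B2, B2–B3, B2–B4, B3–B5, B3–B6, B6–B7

A tree decomposition must satisfy three properties: every vertex lies in some bag; for every edge, both endpoints lie together in some bag; and for every vertex, the bags containing it form a connected subtree. Here vertex h appears in no bag, so the decomposition is invalid.

No — vertex h appears in no bag.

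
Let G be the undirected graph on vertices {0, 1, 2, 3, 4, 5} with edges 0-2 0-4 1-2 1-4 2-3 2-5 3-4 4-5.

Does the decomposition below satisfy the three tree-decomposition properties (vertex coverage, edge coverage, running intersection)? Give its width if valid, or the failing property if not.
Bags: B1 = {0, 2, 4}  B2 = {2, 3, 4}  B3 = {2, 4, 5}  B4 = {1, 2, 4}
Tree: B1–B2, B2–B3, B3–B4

Vertex coverage: the bags together contain {0, 1, 2, 3, 4, 5}, the full vertex set. Edge coverage: each edge of G has both endpoints in at least one bag. Running intersection: for every vertex, the bags containing it form a connected subtree. All three properties hold, so this is a valid tree decomposition of width max|bag| − 1 = 2, and hence tw(G) ≤ 2.

Yes; width 2.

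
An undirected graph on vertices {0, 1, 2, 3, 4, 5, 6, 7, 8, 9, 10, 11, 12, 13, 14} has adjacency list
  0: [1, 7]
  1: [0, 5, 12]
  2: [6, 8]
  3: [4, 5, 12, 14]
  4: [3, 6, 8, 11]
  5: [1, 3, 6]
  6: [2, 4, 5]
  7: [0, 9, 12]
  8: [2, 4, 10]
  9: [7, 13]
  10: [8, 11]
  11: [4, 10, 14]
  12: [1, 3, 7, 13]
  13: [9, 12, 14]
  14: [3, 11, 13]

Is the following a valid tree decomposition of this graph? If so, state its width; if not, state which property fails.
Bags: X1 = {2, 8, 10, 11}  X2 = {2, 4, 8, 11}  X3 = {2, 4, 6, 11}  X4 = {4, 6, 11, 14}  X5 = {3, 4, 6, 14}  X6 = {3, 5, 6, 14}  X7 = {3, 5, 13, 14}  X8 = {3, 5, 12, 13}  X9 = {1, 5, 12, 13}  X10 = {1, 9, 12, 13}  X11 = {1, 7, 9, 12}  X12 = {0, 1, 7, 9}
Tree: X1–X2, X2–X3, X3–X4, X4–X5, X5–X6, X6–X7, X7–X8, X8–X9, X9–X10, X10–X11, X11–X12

Yes; width 3.

Checking the three conditions: (i) the bags cover all of {0, 1, 2, 3, 4, 5, 6, 7, 8, 9, 10, 11, 12, 13, 14}; (ii) for each edge, some bag contains both endpoints; (iii) the bags containing any fixed vertex form a subtree. All hold, so the decomposition is valid with width 4 − 1 = 3.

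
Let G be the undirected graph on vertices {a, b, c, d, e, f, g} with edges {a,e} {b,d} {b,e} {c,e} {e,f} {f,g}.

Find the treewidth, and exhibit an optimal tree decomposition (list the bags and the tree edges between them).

Treewidth 1.
One optimal decomposition is:
Bags: B1 = {b, d}  B2 = {b, e}  B3 = {c, e}  B4 = {e, f}  B5 = {f, g}  B6 = {a, e}
Tree: B1–B2, B2–B3, B3–B4, B4–B5, B2–B6

The largest bag has 2 vertices, giving width 1; this decomposition certifies tw(G) ≤ 1. G has an edge, so its treewidth is at least 1. Combining the bounds, tw(G) = 1.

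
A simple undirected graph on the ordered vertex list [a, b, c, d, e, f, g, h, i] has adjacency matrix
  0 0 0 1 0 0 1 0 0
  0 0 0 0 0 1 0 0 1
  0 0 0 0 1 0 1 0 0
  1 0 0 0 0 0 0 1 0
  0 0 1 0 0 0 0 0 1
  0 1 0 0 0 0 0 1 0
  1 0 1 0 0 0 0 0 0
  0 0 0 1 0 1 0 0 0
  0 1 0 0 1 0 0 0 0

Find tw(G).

A width-2 tree decomposition is:
Bags: B1 = {d, f, h}  B2 = {a, d, f}  B3 = {a, f, g}  B4 = {c, f, g}  B5 = {c, e, f}  B6 = {e, f, i}  B7 = {b, f, i}
Tree: B1–B2, B2–B3, B3–B4, B4–B5, B5–B6, B6–B7
The largest bag has 3 vertices, giving width 2; this decomposition certifies tw(G) ≤ 2. The edges f–h–d–a–g–c–e–i–b–f form a cycle, so G is not a tree and its treewidth is at least 2. Therefore the treewidth is 2.

2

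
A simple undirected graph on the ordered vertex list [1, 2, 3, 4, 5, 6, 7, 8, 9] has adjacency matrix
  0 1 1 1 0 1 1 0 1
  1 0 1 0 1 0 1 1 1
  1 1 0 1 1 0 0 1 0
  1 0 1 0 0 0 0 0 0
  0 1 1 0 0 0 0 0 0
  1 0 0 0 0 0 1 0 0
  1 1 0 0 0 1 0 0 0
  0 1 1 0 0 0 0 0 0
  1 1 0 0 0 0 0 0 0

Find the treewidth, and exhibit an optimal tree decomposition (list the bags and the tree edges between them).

Each bag holds 3 vertices, so the decomposition has width 2, which upper-bounds the treewidth. Conversely, {2, 3, 8} is a clique of size 3, and the vertices of any clique must share a bag in every tree decomposition; so some bag has ≥ 3 vertices and tw(G) ≥ 2. Hence tw(G) = 2 exactly.

Treewidth 2.
Bags: B1 = {1, 2, 3}  B2 = {2, 3, 5}  B3 = {1, 3, 4}  B4 = {2, 3, 8}  B5 = {1, 2, 7}  B6 = {1, 2, 9}  B7 = {1, 6, 7}
Tree: B1–B2, B1–B3, B2–B4, B1–B5, B5–B6, B5–B7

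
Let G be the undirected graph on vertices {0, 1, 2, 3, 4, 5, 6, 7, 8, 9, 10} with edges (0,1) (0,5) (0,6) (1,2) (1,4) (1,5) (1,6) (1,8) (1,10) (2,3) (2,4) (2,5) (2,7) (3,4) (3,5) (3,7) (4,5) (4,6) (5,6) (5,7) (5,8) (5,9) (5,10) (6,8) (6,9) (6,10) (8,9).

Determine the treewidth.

A width-3 tree decomposition is:
Bags: B1 = {0, 1, 5, 6}  B2 = {1, 4, 5, 6}  B3 = {1, 5, 6, 10}  B4 = {1, 2, 4, 5}  B5 = {1, 5, 6, 8}  B6 = {2, 3, 4, 5}  B7 = {2, 3, 5, 7}  B8 = {5, 6, 8, 9}
Tree: B1–B2, B2–B3, B2–B4, B2–B5, B4–B6, B6–B7, B5–B8
Each bag holds 4 vertices, so the decomposition has width 3, which upper-bounds the treewidth. On the other hand G contains the 4-clique {1, 2, 4, 5}. A clique must lie in a single bag of any decomposition, so no decomposition can have width below 3. The upper and lower bounds meet at 3, so that is the treewidth.

3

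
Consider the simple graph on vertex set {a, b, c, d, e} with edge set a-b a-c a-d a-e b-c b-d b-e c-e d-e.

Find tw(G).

A width-3 tree decomposition is:
Bags: B1 = {a, b, d, e}  B2 = {a, b, c, e}
Tree: B1–B2
Each bag holds 4 vertices, so the decomposition has width 3, which upper-bounds the treewidth. On the other hand G contains the 4-clique {a, b, d, e}. A clique must lie in a single bag of any decomposition, so no decomposition can have width below 3. The upper and lower bounds meet at 3, so that is the treewidth.

3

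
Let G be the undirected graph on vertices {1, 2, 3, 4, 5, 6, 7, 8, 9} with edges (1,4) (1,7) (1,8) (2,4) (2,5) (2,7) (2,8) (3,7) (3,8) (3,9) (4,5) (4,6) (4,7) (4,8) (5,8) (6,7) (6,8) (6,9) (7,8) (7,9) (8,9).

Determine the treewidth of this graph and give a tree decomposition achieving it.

Treewidth 3.
One such decomposition:
Bags: B1 = {6, 7, 8, 9}  B2 = {3, 7, 8, 9}  B3 = {4, 6, 7, 8}  B4 = {2, 4, 7, 8}  B5 = {1, 4, 7, 8}  B6 = {2, 4, 5, 8}
Tree: B1–B2, B1–B3, B3–B4, B3–B5, B4–B6

Each bag holds 4 vertices, so the decomposition has width 3, which upper-bounds the treewidth. Conversely, {2, 4, 5, 8} is a clique of size 4, and the vertices of any clique must share a bag in every tree decomposition; so some bag has ≥ 4 vertices and tw(G) ≥ 3. Combining the bounds, tw(G) = 3.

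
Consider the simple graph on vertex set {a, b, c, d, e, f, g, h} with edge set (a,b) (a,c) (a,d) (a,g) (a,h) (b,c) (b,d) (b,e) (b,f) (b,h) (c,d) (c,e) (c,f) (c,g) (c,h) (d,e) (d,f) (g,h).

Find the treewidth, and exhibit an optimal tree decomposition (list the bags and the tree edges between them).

Every bag has size at most 4, so the width is 4 − 1 = 3 and tw(G) ≤ 3. For the lower bound, the 4 vertices {a, c, g, h} are pairwise adjacent, and any tree decomposition puts a clique entirely inside one bag — forcing width ≥ 3. The upper and lower bounds meet at 3, so that is the treewidth.

Treewidth 3.
One optimal decomposition is:
Bags: B1 = {a, b, c, h}  B2 = {a, b, c, d}  B3 = {b, c, d, e}  B4 = {b, c, d, f}  B5 = {a, c, g, h}
Tree: B1–B2, B2–B3, B3–B4, B1–B5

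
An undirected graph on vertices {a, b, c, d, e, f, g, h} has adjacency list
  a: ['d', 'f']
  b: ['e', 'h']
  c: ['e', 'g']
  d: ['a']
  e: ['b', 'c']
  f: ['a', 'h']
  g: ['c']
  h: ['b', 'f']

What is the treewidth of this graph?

1

A width-1 tree decomposition is:
Bags: B1 = {c, g}  B2 = {c, e}  B3 = {b, e}  B4 = {b, h}  B5 = {f, h}  B6 = {a, f}  B7 = {a, d}
Tree: B1–B2, B2–B3, B3–B4, B4–B5, B5–B6, B6–B7
Every bag has size at most 2, so the width is 2 − 1 = 1 and tw(G) ≤ 1. Any graph with an edge has treewidth ≥ 1, and G has the edge g–c. Hence tw(G) = 1 exactly.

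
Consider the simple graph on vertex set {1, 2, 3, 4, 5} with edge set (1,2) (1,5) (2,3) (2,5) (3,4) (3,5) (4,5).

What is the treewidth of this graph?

2

A width-2 tree decomposition is:
Bags: B1 = {3, 4, 5}  B2 = {2, 3, 5}  B3 = {1, 2, 5}
Tree: B1–B2, B2–B3
Each bag holds 3 vertices, so the decomposition has width 2, which upper-bounds the treewidth. Conversely, {1, 2, 5} is a clique of size 3, and the vertices of any clique must share a bag in every tree decomposition; so some bag has ≥ 3 vertices and tw(G) ≥ 2. Hence tw(G) = 2 exactly.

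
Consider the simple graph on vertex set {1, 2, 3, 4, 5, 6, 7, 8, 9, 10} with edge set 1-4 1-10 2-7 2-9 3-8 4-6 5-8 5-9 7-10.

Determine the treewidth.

1

A width-1 tree decomposition is:
Bags: B1 = {3, 8}  B2 = {5, 8}  B3 = {5, 9}  B4 = {2, 9}  B5 = {2, 7}  B6 = {7, 10}  B7 = {1, 10}  B8 = {1, 4}  B9 = {4, 6}
Tree: B1–B2, B2–B3, B3–B4, B4–B5, B5–B6, B6–B7, B7–B8, B8–B9
The largest bag has 2 vertices, giving width 1; this decomposition certifies tw(G) ≤ 1. G has an edge, so its treewidth is at least 1. Therefore the treewidth is 1.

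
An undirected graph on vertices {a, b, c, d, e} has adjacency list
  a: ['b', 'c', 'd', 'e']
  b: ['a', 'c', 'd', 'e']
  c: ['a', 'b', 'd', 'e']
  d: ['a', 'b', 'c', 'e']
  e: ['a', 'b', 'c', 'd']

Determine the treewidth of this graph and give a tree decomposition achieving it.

Treewidth 4.
One optimal decomposition is:
Bags: B1 = {a, b, c, d, e}
Tree: (single bag)

A single bag containing all 5 vertices is trivially a valid decomposition of width 4. For the lower bound, the 5 vertices {a, b, c, d, e} are pairwise adjacent, and any tree decomposition puts a clique entirely inside one bag — forcing width ≥ 4. The upper and lower bounds meet at 4, so that is the treewidth.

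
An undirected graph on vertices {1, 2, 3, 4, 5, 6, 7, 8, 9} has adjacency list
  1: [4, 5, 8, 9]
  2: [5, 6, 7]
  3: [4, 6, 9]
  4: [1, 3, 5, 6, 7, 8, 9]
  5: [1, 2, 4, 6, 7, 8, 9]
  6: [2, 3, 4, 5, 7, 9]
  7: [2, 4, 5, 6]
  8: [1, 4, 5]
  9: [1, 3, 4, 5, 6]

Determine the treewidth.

A width-3 tree decomposition is:
Bags: B1 = {3, 4, 6, 9}  B2 = {4, 5, 6, 9}  B3 = {4, 5, 6, 7}  B4 = {1, 4, 5, 9}  B5 = {2, 5, 6, 7}  B6 = {1, 4, 5, 8}
Tree: B1–B2, B2–B3, B2–B4, B3–B5, B4–B6
Every bag has size at most 4, so the width is 4 − 1 = 3 and tw(G) ≤ 3. For the lower bound, the 4 vertices {2, 5, 6, 7} are pairwise adjacent, and any tree decomposition puts a clique entirely inside one bag — forcing width ≥ 3. Combining the bounds, tw(G) = 3.

3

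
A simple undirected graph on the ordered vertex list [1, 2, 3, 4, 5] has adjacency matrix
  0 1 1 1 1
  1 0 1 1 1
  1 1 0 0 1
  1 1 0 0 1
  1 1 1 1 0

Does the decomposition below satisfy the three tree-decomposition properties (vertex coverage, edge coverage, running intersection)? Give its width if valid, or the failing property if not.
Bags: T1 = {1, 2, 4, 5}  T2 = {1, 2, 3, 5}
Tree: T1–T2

Checking the three conditions: (i) the bags cover all of {1, 2, 3, 4, 5}; (ii) for each edge, some bag contains both endpoints; (iii) the bags containing any fixed vertex form a subtree. All hold, so the decomposition is valid with width 4 − 1 = 3.

Yes; width 3.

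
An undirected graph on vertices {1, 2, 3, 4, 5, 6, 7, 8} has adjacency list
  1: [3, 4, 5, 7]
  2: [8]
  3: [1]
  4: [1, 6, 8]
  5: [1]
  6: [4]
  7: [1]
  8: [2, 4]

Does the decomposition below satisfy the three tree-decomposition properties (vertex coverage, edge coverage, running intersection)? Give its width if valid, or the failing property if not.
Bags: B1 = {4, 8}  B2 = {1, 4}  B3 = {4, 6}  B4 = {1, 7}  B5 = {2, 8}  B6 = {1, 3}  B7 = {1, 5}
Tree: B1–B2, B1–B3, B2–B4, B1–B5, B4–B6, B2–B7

Vertex coverage: the bags together contain {1, 2, 3, 4, 5, 6, 7, 8}, the full vertex set. Edge coverage: each edge of G has both endpoints in at least one bag. Running intersection: for every vertex, the bags containing it form a connected subtree. All three properties hold, so this is a valid tree decomposition of width max|bag| − 1 = 1, and hence tw(G) ≤ 1.

Yes; width 1.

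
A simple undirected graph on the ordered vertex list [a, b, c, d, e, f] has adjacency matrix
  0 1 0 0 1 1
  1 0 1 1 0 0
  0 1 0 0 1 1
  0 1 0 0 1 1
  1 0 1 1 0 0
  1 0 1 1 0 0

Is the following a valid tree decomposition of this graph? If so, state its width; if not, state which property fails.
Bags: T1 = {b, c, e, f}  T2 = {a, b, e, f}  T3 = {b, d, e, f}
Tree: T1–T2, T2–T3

Yes; width 3.

Vertex coverage: the bags together contain {a, b, c, d, e, f}, the full vertex set. Edge coverage: each edge of G has both endpoints in at least one bag. Running intersection: for every vertex, the bags containing it form a connected subtree. All three properties hold, so this is a valid tree decomposition of width max|bag| − 1 = 3, and hence tw(G) ≤ 3.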